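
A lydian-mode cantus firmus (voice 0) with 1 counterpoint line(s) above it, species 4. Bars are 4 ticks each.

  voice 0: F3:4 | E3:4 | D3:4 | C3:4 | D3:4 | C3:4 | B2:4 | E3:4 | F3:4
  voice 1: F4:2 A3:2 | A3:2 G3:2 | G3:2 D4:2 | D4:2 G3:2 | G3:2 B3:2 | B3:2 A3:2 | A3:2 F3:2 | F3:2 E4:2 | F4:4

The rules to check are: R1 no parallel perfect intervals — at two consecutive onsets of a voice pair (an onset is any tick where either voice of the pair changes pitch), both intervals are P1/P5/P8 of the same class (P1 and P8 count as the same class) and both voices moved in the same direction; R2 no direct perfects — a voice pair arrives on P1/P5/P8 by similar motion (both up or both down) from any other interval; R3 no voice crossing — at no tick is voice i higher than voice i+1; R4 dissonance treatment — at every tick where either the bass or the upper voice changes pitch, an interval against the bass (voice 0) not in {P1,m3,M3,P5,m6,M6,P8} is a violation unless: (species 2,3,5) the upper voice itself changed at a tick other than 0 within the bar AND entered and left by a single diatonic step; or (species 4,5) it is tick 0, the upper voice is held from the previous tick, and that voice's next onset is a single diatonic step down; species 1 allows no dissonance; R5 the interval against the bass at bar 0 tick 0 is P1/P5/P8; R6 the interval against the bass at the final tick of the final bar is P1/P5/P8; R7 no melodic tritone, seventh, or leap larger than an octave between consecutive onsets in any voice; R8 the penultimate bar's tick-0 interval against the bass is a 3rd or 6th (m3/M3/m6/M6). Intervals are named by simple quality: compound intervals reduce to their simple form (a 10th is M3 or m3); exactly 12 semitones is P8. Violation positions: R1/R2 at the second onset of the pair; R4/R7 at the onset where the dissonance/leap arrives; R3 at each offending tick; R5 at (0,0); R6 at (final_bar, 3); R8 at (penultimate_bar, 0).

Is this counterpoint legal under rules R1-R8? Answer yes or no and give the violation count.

bar 0: v0=F3 v1=F4 (P8)
bar 1: v0=E3 v1=A3 (P4)
bar 2: v0=D3 v1=G3 (P4)
bar 3: v0=C3 v1=D4 (M2)
bar 4: v0=D3 v1=G3 (P4)
bar 5: v0=C3 v1=B3 (M7)
bar 6: v0=B2 v1=A3 (m7)
bar 7: v0=E3 v1=F3 (m2)
bar 8: v0=F3 v1=F4 (P8)
  R4 @ bar2.0: D3/G3 P4 untreated
  R4 @ bar3.0: C3/D4 M2 untreated
  R4 @ bar4.0: D3/G3 P4 untreated
  R4 @ bar6.0: B2/A3 m7 untreated
  R4 @ bar6.2: B2/F3 TT untreated
  R4 @ bar7.0: E3/F3 m2 untreated
  R8 @ bar7.0: penult m2 not 3rd/6th
  R7 @ bar7.2: F3->E4 leap 11st
  R1 @ bar8.0: E3/E4 P8 -> F3/F4 P8 similar

No (9 violations)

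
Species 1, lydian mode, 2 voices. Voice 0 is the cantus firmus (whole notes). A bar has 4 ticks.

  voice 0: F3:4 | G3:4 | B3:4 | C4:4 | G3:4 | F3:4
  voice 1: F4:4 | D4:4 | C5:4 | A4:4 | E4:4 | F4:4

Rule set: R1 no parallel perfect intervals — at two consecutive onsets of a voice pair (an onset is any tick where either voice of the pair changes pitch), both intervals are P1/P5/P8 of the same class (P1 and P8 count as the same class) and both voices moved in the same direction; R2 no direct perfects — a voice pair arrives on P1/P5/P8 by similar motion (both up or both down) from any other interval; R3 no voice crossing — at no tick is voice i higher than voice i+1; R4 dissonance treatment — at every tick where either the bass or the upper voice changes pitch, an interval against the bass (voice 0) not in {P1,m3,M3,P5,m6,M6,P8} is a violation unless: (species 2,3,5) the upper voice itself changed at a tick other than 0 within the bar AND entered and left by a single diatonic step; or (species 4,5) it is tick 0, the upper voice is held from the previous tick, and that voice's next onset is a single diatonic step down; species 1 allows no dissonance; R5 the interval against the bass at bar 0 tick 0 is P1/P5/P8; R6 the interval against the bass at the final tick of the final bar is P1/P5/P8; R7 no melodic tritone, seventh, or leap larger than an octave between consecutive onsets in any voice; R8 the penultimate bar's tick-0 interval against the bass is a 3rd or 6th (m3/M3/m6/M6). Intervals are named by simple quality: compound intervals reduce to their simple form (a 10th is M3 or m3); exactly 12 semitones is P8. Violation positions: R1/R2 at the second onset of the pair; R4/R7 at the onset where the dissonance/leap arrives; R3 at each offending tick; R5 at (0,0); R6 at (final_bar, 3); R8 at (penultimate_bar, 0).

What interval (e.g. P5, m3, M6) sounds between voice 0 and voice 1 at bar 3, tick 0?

voice 0=C4 voice 1=A4 -> M6

M6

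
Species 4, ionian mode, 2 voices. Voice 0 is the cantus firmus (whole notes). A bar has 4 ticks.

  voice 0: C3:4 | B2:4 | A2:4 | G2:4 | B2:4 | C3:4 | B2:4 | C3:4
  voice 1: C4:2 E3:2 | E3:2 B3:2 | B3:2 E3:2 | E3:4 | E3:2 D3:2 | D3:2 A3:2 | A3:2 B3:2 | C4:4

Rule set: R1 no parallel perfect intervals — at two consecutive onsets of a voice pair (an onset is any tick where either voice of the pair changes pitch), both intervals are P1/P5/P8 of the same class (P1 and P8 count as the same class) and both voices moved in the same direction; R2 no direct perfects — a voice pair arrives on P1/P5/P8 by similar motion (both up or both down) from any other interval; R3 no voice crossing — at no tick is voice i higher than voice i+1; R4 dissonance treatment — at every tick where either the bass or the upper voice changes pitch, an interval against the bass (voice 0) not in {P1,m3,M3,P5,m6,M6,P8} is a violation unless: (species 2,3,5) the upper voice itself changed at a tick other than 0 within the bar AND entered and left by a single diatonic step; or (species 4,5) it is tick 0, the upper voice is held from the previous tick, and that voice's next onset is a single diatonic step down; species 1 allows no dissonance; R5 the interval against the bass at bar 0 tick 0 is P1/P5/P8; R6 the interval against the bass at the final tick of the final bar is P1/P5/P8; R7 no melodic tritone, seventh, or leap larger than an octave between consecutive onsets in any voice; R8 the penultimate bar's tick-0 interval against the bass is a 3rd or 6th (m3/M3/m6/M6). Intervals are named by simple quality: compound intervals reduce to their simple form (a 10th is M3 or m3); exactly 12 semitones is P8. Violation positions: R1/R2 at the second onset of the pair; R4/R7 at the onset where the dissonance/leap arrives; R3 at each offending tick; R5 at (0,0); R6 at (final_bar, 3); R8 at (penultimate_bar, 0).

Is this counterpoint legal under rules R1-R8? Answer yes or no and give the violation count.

bar 0: v0=C3 v1=C4 (P8)
bar 1: v0=B2 v1=E3 (P4)
bar 2: v0=A2 v1=B3 (M2)
bar 3: v0=G2 v1=E3 (M6)
bar 4: v0=B2 v1=E3 (P4)
bar 5: v0=C3 v1=D3 (M2)
bar 6: v0=B2 v1=A3 (m7)
bar 7: v0=C3 v1=C4 (P8)
  R4 @ bar1.0: B2/E3 P4 untreated
  R4 @ bar2.0: A2/B3 M2 untreated
  R4 @ bar5.0: C3/D3 M2 untreated
  R4 @ bar6.0: B2/A3 m7 untreated
  R8 @ bar6.0: penult m7 not 3rd/6th
  R1 @ bar7.0: B2/B3 P8 -> C3/C4 P8 similar

No (6 violations)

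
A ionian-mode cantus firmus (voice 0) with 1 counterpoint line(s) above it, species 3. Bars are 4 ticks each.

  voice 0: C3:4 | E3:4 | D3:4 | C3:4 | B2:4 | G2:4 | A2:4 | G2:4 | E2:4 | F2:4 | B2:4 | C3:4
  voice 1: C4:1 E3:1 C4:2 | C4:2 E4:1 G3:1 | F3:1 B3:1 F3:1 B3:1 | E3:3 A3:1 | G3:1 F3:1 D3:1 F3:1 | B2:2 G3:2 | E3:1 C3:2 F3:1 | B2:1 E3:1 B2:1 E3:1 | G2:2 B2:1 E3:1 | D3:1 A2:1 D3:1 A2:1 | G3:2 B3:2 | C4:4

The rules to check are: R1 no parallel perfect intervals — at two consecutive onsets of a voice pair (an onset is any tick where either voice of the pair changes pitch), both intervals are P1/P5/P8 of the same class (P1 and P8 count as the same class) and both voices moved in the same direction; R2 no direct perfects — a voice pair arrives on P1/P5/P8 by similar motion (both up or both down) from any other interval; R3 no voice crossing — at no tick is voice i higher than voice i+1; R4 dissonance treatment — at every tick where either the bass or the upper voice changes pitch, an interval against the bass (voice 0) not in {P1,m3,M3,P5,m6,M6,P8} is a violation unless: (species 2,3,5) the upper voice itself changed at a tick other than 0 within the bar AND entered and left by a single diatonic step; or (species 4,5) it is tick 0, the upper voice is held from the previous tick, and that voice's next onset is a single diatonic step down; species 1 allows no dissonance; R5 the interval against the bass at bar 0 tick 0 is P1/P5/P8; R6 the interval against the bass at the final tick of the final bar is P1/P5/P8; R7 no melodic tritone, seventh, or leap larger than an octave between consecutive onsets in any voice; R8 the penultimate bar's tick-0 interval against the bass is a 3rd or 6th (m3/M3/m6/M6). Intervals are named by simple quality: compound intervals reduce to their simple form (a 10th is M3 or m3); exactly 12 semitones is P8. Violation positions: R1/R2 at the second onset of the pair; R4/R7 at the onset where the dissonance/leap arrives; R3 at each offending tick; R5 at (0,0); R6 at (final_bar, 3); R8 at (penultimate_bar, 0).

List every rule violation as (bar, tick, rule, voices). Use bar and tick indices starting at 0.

bar 0: v0=C3 v1=C4 downbeat P8
bar 1: v0=E3 v1=C4 downbeat m6
bar 2: v0=D3 v1=F3 downbeat m3
bar 3: v0=C3 v1=E3 downbeat M3
bar 4: v0=B2 v1=G3 downbeat m6
bar 5: v0=G2 v1=B2 downbeat M3
bar 6: v0=A2 v1=E3 downbeat P5
bar 7: v0=G2 v1=B2 downbeat M3
bar 8: v0=E2 v1=G2 downbeat m3
bar 9: v0=F2 v1=D3 downbeat M6
bar 10: v0=B2 v1=G3 downbeat m6
bar 11: v0=C3 v1=C4 downbeat P8
  -> R7 @ bar 2 tick 1 v(1,): F3->B3 leap 6st
  -> R7 @ bar 2 tick 2 v(1,): B3->F3 leap 6st
  -> R7 @ bar 2 tick 3 v(1,): F3->B3 leap 6st
  -> R4 @ bar 4 tick 1 v(0, 1): B2/F3 TT untreated
  -> R4 @ bar 4 tick 3 v(0, 1): B2/F3 TT untreated
  -> R7 @ bar 5 tick 0 v(1,): F3->B2 leap 6st
  -> R7 @ bar 7 tick 0 v(1,): F3->B2 leap 6st
  -> R7 @ bar 10 tick 0 v(0,): F2->B2 leap 6st
  -> R7 @ bar 10 tick 0 v(1,): A2->G3 leap 10st
  -> R1 @ bar 11 tick 0 v(0, 1): B2/B3 P8 -> C3/C4 P8 similar

(2, 1, R7, (1,))
(2, 2, R7, (1,))
(2, 3, R7, (1,))
(4, 1, R4, (0, 1))
(4, 3, R4, (0, 1))
(5, 0, R7, (1,))
(7, 0, R7, (1,))
(10, 0, R7, (0,))
(10, 0, R7, (1,))
(11, 0, R1, (0, 1))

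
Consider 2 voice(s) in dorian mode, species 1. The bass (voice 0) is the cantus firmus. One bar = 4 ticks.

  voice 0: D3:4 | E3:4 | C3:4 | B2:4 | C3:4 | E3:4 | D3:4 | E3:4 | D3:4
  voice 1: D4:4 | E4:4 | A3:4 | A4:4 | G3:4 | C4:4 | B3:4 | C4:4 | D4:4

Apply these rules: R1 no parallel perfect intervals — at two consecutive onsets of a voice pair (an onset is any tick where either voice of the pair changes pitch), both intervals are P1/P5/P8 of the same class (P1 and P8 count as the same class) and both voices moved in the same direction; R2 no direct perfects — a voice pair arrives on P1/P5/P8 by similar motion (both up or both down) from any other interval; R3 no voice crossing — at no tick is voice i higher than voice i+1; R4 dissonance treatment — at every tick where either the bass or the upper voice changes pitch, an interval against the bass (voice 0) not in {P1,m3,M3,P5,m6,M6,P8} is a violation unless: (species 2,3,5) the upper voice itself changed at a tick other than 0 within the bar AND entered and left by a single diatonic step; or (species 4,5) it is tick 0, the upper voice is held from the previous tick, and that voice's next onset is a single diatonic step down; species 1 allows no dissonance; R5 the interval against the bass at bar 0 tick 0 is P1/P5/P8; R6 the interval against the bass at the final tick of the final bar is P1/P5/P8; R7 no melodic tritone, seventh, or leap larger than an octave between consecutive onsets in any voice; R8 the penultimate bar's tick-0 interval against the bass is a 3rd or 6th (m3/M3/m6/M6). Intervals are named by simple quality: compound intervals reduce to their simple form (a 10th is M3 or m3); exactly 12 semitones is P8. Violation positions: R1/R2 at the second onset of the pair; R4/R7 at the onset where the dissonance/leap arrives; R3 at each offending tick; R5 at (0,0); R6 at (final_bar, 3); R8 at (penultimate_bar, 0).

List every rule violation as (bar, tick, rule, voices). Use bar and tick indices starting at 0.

bar 0: v0=D3 v1=D4 downbeat P8
bar 1: v0=E3 v1=E4 downbeat P8
bar 2: v0=C3 v1=A3 downbeat M6
bar 3: v0=B2 v1=A4 downbeat m7
bar 4: v0=C3 v1=G3 downbeat P5
bar 5: v0=E3 v1=C4 downbeat m6
bar 6: v0=D3 v1=B3 downbeat M6
bar 7: v0=E3 v1=C4 downbeat m6
bar 8: v0=D3 v1=D4 downbeat P8
  -> R1 @ bar 1 tick 0 v(0, 1): D3/D4 P8 -> E3/E4 P8 similar
  -> R4 @ bar 3 tick 0 v(0, 1): B2/A4 m7 untreated
  -> R7 @ bar 4 tick 0 v(1,): A4->G3 leap 14st

(1, 0, R1, (0, 1))
(3, 0, R4, (0, 1))
(4, 0, R7, (1,))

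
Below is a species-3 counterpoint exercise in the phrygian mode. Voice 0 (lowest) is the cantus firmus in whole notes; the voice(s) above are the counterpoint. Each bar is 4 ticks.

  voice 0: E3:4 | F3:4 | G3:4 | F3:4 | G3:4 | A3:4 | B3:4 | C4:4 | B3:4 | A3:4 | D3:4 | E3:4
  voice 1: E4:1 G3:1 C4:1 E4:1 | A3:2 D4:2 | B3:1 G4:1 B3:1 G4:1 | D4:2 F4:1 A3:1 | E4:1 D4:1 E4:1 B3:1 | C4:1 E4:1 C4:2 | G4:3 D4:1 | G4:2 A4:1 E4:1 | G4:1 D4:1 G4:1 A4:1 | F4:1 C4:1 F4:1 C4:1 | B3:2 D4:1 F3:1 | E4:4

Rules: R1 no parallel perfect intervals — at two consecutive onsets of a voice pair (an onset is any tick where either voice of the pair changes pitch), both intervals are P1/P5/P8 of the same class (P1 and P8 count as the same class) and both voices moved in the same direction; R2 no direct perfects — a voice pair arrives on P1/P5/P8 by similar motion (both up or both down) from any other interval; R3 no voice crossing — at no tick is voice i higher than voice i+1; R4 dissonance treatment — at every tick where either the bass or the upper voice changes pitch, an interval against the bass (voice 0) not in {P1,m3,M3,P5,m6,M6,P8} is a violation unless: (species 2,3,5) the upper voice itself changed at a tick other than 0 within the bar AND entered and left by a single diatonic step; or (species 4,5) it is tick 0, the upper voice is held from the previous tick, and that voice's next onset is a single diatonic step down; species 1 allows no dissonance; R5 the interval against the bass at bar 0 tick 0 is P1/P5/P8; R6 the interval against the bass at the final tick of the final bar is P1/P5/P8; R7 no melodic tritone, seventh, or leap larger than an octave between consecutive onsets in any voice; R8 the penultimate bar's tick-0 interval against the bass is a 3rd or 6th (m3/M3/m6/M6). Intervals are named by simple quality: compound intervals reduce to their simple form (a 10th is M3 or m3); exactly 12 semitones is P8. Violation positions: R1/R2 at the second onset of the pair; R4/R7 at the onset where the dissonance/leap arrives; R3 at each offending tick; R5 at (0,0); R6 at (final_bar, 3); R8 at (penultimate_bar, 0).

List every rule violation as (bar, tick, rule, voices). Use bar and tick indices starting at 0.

bar 0: v0=E3 v1=E4 downbeat P8
bar 1: v0=F3 v1=A3 downbeat M3
bar 2: v0=G3 v1=B3 downbeat M3
bar 3: v0=F3 v1=D4 downbeat M6
bar 4: v0=G3 v1=E4 downbeat M6
bar 5: v0=A3 v1=C4 downbeat m3
bar 6: v0=B3 v1=G4 downbeat m6
bar 7: v0=C4 v1=G4 downbeat P5
bar 8: v0=B3 v1=G4 downbeat m6
bar 9: v0=A3 v1=F4 downbeat m6
bar 10: v0=D3 v1=B3 downbeat M6
bar 11: v0=E3 v1=E4 downbeat P8
  -> R2 @ bar 7 tick 0 v(0, 1): B3/D4 m3 -> C4/G4 P5 similar
  -> R4 @ bar 8 tick 3 v(0, 1): B3/A4 m7 untreated
  -> R2 @ bar 11 tick 0 v(0, 1): D3/F3 m3 -> E3/E4 P8 similar
  -> R7 @ bar 11 tick 0 v(1,): F3->E4 leap 11st

(7, 0, R2, (0, 1))
(8, 3, R4, (0, 1))
(11, 0, R2, (0, 1))
(11, 0, R7, (1,))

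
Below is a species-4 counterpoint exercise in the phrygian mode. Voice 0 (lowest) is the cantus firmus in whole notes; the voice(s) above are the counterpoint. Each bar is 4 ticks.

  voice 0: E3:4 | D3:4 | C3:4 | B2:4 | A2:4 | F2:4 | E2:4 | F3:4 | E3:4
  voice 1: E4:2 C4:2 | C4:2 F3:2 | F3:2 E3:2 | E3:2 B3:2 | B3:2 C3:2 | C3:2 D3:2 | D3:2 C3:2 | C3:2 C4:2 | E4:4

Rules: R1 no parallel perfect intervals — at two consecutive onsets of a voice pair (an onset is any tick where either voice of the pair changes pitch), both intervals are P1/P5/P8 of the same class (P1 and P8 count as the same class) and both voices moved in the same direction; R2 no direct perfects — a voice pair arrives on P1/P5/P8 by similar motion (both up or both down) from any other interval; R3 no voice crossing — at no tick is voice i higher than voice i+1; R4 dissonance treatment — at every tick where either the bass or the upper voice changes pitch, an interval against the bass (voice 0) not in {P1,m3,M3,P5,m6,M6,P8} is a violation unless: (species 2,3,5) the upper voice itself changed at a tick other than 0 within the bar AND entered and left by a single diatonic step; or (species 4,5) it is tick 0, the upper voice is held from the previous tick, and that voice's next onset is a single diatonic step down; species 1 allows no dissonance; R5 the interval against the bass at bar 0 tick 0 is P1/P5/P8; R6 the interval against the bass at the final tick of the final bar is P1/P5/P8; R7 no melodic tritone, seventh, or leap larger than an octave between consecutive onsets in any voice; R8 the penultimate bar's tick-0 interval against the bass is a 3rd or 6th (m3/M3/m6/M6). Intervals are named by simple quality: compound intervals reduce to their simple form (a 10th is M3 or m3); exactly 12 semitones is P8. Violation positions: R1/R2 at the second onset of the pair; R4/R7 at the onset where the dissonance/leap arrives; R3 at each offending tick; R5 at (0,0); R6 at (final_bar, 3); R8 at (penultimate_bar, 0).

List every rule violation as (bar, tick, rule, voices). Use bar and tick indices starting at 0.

(1, 0, R4, (0, 1))
(3, 0, R4, (0, 1))
(4, 0, R4, (0, 1))
(4, 2, R7, (1,))
(7, 0, R3, (0, 1))
(7, 0, R4, (0, 1))
(7, 0, R7, (0,))
(7, 0, R8, (0, 1))
(7, 1, R3, (0, 1))

bar 0: v0=E3 v1=E4 downbeat P8
bar 1: v0=D3 v1=C4 downbeat m7
bar 2: v0=C3 v1=F3 downbeat P4
bar 3: v0=B2 v1=E3 downbeat P4
bar 4: v0=A2 v1=B3 downbeat M2
bar 5: v0=F2 v1=C3 downbeat P5
bar 6: v0=E2 v1=D3 downbeat m7
bar 7: v0=F3 v1=C3 downbeat P4
bar 8: v0=E3 v1=E4 downbeat P8
  -> R4 @ bar 1 tick 0 v(0, 1): D3/C4 m7 untreated
  -> R4 @ bar 3 tick 0 v(0, 1): B2/E3 P4 untreated
  -> R4 @ bar 4 tick 0 v(0, 1): A2/B3 M2 untreated
  -> R7 @ bar 4 tick 2 v(1,): B3->C3 leap 11st
  -> R3 @ bar 7 tick 0 v(0, 1): F3 above C3
  -> R4 @ bar 7 tick 0 v(0, 1): F3/C3 P4 untreated
  -> R7 @ bar 7 tick 0 v(0,): E2->F3 leap 13st
  -> R8 @ bar 7 tick 0 v(0, 1): penult P4 not 3rd/6th
  -> R3 @ bar 7 tick 1 v(0, 1): F3 above C3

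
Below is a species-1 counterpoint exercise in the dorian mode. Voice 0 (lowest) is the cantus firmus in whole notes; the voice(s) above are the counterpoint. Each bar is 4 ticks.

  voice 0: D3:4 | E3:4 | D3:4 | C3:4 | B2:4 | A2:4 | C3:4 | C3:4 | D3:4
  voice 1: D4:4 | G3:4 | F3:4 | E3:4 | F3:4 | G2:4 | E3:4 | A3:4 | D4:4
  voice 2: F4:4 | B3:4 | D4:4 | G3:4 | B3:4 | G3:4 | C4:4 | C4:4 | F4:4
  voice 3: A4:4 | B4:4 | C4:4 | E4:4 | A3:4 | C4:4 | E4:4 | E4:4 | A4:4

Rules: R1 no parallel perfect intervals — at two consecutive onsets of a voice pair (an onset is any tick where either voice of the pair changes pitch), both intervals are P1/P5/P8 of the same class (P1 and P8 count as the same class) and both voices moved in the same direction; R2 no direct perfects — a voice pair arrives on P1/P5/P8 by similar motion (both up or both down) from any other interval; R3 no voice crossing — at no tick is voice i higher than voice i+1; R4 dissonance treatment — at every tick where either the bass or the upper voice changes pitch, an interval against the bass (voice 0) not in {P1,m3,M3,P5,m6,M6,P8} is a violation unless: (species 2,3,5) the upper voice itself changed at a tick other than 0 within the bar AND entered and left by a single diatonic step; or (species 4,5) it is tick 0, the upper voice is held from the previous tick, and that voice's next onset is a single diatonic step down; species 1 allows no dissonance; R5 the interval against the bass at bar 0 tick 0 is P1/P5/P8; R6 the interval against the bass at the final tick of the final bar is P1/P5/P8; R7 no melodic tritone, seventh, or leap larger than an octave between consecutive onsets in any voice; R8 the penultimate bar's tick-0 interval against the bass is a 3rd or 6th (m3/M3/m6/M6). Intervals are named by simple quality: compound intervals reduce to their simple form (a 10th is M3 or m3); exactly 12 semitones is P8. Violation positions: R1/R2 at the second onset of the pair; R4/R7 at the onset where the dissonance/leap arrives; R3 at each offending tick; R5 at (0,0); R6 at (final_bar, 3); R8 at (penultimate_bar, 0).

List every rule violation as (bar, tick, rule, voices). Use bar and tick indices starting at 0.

bar 0: v0=D3 v1=D4 v2=F4 v3=A4 downbeat P5
bar 1: v0=E3 v1=G3 v2=B3 v3=B4 downbeat P5
bar 2: v0=D3 v1=F3 v2=D4 v3=C4 downbeat m7
bar 3: v0=C3 v1=E3 v2=G3 v3=E4 downbeat M3
bar 4: v0=B2 v1=F3 v2=B3 v3=A3 downbeat m7
bar 5: v0=A2 v1=G2 v2=G3 v3=C4 downbeat m3
bar 6: v0=C3 v1=E3 v2=C4 v3=E4 downbeat M3
bar 7: v0=C3 v1=A3 v2=C4 v3=E4 downbeat M3
bar 8: v0=D3 v1=D4 v2=F4 v3=A4 downbeat P5
  -> R5 @ bar 0 tick 0 v(0, 2): opens on m3
  -> R1 @ bar 1 tick 0 v(0, 3): D3/A4 P5 -> E3/B4 P5 similar
  -> R7 @ bar 1 tick 0 v(2,): F4->B3 leap 6st
  -> R2 @ bar 2 tick 0 v(1, 3): G3/B4 M3 -> F3/C4 P5 similar
  -> R3 @ bar 2 tick 0 v(2, 3): D4 above C4
  -> R4 @ bar 2 tick 0 v(0, 3): D3/C4 m7 untreated
  -> R7 @ bar 2 tick 0 v(3,): B4->C4 leap 11st
  -> R3 @ bar 2 tick 1 v(2, 3): D4 above C4
  -> R3 @ bar 2 tick 2 v(2, 3): D4 above C4
  -> R3 @ bar 2 tick 3 v(2, 3): D4 above C4
  -> R2 @ bar 3 tick 0 v(0, 2): D3/D4 P8 -> C3/G3 P5 similar
  -> R3 @ bar 4 tick 0 v(2, 3): B3 above A3
  -> R4 @ bar 4 tick 0 v(0, 1): B2/F3 TT untreated
  -> R4 @ bar 4 tick 0 v(0, 3): B2/A3 m7 untreated
  -> R3 @ bar 4 tick 1 v(2, 3): B3 above A3
  -> R3 @ bar 4 tick 2 v(2, 3): B3 above A3
  -> R3 @ bar 4 tick 3 v(2, 3): B3 above A3
  -> R2 @ bar 5 tick 0 v(1, 2): F3/B3 TT -> G2/G3 P8 similar
  -> R3 @ bar 5 tick 0 v(0, 1): A2 above G2
  -> R4 @ bar 5 tick 0 v(0, 1): A2/G2 M2 untreated
  -> R4 @ bar 5 tick 0 v(0, 2): A2/G3 m7 untreated
  -> R7 @ bar 5 tick 0 v(1,): F3->G2 leap 10st
  -> R3 @ bar 5 tick 1 v(0, 1): A2 above G2
  -> R3 @ bar 5 tick 2 v(0, 1): A2 above G2
  -> R3 @ bar 5 tick 3 v(0, 1): A2 above G2
  -> R2 @ bar 6 tick 0 v(0, 2): A2/G3 m7 -> C3/C4 P8 similar
  -> R2 @ bar 6 tick 0 v(1, 3): G2/C4 P4 -> E3/E4 P8 similar
  -> R8 @ bar 7 tick 0 v(0, 2): penult P8 not 3rd/6th
  -> R1 @ bar 8 tick 0 v(1, 3): A3/E4 P5 -> D4/A4 P5 similar
  -> R2 @ bar 8 tick 0 v(0, 1): C3/A3 M6 -> D3/D4 P8 similar
  -> R2 @ bar 8 tick 0 v(0, 3): C3/E4 M3 -> D3/A4 P5 similar
  -> R6 @ bar 8 tick 3 v(0, 2): closes on m3

(0, 0, R5, (0, 2))
(1, 0, R1, (0, 3))
(1, 0, R7, (2,))
(2, 0, R2, (1, 3))
(2, 0, R3, (2, 3))
(2, 0, R4, (0, 3))
(2, 0, R7, (3,))
(2, 1, R3, (2, 3))
(2, 2, R3, (2, 3))
(2, 3, R3, (2, 3))
(3, 0, R2, (0, 2))
(4, 0, R3, (2, 3))
(4, 0, R4, (0, 1))
(4, 0, R4, (0, 3))
(4, 1, R3, (2, 3))
(4, 2, R3, (2, 3))
(4, 3, R3, (2, 3))
(5, 0, R2, (1, 2))
(5, 0, R3, (0, 1))
(5, 0, R4, (0, 1))
(5, 0, R4, (0, 2))
(5, 0, R7, (1,))
(5, 1, R3, (0, 1))
(5, 2, R3, (0, 1))
(5, 3, R3, (0, 1))
(6, 0, R2, (0, 2))
(6, 0, R2, (1, 3))
(7, 0, R8, (0, 2))
(8, 0, R1, (1, 3))
(8, 0, R2, (0, 1))
(8, 0, R2, (0, 3))
(8, 3, R6, (0, 2))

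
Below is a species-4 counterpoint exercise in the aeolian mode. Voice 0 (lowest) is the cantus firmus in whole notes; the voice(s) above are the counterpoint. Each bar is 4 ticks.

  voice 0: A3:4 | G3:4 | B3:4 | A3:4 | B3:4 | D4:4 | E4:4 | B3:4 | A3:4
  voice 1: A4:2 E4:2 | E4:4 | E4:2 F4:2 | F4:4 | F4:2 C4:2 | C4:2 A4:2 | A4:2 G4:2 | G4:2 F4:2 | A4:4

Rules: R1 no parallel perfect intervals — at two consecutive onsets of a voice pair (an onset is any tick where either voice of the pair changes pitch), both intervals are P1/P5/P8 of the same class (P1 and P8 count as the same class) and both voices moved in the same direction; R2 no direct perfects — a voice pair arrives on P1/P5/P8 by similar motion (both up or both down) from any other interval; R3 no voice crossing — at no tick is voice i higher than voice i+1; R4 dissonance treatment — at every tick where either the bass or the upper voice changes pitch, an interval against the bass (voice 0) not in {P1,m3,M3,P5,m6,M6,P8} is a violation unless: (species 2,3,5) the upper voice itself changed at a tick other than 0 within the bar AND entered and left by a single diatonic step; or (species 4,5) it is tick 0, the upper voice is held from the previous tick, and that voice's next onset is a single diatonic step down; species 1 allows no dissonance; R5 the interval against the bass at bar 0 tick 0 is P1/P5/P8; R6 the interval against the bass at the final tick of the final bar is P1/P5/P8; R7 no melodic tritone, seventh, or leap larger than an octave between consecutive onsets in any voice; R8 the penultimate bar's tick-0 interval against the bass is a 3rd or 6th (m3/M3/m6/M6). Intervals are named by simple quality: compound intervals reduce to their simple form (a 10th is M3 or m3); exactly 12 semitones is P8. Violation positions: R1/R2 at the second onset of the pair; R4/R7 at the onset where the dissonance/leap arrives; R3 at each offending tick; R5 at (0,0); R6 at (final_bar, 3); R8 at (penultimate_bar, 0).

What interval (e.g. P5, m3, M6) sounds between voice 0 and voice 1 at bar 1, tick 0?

voice 0=G3 voice 1=E4 -> M6

M6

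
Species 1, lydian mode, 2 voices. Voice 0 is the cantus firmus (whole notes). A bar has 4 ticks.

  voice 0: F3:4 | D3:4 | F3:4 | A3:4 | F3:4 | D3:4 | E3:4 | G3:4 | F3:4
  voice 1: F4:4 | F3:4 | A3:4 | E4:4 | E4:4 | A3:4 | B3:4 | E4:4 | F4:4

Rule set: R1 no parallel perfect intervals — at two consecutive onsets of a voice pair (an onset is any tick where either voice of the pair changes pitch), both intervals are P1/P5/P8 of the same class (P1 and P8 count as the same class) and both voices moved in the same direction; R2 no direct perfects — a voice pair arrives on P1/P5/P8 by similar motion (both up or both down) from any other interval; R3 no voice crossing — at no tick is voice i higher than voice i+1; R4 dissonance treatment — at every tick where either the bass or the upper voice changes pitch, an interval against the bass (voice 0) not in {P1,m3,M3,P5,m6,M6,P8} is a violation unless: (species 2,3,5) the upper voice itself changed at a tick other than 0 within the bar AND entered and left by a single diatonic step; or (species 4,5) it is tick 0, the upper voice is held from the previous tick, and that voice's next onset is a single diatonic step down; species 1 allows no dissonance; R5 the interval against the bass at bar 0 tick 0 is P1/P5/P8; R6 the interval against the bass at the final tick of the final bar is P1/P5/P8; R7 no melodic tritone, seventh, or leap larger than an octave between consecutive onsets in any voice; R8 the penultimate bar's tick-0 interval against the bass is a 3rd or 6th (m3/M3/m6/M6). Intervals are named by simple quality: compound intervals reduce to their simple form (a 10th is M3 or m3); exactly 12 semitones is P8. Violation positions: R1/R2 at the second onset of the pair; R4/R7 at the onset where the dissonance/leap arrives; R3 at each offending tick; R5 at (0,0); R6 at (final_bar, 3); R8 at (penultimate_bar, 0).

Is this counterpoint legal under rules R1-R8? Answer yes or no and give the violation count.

bar 0: v0=F3 v1=F4 (P8)
bar 1: v0=D3 v1=F3 (m3)
bar 2: v0=F3 v1=A3 (M3)
bar 3: v0=A3 v1=E4 (P5)
bar 4: v0=F3 v1=E4 (M7)
bar 5: v0=D3 v1=A3 (P5)
bar 6: v0=E3 v1=B3 (P5)
bar 7: v0=G3 v1=E4 (M6)
bar 8: v0=F3 v1=F4 (P8)
  R2 @ bar3.0: F3/A3 M3 -> A3/E4 P5 similar
  R4 @ bar4.0: F3/E4 M7 untreated
  R2 @ bar5.0: F3/E4 M7 -> D3/A3 P5 similar
  R1 @ bar6.0: D3/A3 P5 -> E3/B3 P5 similar

No (4 violations)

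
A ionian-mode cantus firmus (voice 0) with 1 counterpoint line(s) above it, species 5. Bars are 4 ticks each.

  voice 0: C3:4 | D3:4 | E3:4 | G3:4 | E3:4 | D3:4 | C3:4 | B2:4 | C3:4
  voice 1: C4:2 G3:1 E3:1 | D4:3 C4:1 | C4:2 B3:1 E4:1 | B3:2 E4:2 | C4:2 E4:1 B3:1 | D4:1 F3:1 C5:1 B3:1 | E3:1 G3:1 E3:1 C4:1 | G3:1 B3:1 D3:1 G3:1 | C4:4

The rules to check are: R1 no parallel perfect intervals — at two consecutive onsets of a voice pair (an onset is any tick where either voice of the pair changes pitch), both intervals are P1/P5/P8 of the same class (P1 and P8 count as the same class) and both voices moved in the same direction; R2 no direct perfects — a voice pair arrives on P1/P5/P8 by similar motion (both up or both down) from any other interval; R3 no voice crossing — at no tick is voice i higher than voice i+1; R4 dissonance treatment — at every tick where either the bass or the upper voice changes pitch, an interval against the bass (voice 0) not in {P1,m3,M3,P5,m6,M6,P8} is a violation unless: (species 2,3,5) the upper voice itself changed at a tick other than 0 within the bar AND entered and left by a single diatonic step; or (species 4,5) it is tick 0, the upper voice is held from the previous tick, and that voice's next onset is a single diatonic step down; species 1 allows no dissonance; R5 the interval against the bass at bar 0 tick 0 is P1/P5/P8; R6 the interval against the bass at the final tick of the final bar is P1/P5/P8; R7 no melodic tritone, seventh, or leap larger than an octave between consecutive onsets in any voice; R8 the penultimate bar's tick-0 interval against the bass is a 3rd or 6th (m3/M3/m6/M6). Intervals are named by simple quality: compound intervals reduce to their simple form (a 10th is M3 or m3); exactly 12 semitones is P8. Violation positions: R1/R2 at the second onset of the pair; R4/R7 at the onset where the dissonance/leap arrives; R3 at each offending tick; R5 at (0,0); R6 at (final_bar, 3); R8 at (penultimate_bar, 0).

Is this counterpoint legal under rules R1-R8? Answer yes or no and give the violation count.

bar 0: v0=C3 v1=C4 (P8)
bar 1: v0=D3 v1=D4 (P8)
bar 2: v0=E3 v1=C4 (m6)
bar 3: v0=G3 v1=B3 (M3)
bar 4: v0=E3 v1=C4 (m6)
bar 5: v0=D3 v1=D4 (P8)
bar 6: v0=C3 v1=E3 (M3)
bar 7: v0=B2 v1=G3 (m6)
bar 8: v0=C3 v1=C4 (P8)
  R2 @ bar1.0: C3/E3 M3 -> D3/D4 P8 similar
  R7 @ bar1.0: E3->D4 leap 10st
  R4 @ bar5.2: D3/C5 m7 untreated
  R7 @ bar5.2: F3->C5 leap 19st
  R7 @ bar5.3: C5->B3 leap 13st
  R2 @ bar8.0: B2/G3 m6 -> C3/C4 P8 similar

No (6 violations)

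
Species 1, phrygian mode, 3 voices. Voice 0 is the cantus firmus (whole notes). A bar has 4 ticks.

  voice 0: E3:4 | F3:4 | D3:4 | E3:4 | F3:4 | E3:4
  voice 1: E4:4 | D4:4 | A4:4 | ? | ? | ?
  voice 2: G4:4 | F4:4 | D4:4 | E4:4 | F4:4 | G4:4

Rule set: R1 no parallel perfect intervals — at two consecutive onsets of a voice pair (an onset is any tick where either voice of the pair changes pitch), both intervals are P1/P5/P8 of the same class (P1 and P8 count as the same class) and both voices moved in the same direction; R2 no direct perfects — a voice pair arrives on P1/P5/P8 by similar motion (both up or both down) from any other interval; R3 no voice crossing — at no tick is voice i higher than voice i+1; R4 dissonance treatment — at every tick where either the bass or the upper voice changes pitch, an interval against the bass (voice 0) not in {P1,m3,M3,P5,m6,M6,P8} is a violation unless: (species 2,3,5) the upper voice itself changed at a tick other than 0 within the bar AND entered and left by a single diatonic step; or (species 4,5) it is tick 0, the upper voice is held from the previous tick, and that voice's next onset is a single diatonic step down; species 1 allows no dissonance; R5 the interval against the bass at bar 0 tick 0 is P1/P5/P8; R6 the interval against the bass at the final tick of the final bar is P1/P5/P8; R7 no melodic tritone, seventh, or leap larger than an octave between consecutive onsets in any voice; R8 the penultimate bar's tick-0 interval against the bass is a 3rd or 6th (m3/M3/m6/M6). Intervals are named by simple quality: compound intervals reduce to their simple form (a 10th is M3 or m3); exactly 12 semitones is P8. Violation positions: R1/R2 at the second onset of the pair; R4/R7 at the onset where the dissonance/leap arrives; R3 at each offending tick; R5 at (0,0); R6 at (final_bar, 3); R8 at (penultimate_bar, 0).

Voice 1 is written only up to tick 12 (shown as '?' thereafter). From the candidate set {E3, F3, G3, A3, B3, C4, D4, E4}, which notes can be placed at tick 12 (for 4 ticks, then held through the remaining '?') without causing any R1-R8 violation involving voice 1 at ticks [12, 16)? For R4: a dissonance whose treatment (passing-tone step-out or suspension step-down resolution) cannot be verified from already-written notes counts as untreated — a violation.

E3: violates R7
F3: violates R4,R7
G3: violates R7
A3: violates R4
B3: violates R7
C4: legal
D4: violates R4
E4: legal

{C4, E4}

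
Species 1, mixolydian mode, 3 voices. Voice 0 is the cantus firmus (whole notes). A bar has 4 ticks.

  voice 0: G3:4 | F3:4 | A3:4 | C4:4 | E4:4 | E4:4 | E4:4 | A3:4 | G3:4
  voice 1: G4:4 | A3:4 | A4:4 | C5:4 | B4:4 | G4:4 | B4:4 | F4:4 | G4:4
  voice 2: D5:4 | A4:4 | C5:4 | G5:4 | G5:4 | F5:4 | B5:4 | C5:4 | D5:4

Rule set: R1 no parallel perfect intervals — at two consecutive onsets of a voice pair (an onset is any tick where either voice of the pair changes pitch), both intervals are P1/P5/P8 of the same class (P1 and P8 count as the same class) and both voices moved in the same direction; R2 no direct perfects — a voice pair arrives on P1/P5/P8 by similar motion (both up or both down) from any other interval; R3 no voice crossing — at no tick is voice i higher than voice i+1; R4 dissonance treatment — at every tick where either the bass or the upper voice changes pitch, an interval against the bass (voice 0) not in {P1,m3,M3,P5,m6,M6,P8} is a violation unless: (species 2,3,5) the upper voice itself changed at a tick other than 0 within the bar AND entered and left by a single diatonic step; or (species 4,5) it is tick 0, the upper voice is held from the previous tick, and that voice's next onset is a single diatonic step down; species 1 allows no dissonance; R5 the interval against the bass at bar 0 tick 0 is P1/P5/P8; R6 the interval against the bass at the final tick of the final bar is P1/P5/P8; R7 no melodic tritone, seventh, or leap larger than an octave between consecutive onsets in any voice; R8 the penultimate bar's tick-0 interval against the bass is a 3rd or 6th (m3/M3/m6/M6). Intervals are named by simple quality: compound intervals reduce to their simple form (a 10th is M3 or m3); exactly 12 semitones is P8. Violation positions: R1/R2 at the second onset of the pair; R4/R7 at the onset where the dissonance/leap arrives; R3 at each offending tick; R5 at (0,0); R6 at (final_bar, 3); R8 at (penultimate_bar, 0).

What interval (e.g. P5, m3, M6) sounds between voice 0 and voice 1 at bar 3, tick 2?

P8

voice 0=C4 voice 1=C5 -> P8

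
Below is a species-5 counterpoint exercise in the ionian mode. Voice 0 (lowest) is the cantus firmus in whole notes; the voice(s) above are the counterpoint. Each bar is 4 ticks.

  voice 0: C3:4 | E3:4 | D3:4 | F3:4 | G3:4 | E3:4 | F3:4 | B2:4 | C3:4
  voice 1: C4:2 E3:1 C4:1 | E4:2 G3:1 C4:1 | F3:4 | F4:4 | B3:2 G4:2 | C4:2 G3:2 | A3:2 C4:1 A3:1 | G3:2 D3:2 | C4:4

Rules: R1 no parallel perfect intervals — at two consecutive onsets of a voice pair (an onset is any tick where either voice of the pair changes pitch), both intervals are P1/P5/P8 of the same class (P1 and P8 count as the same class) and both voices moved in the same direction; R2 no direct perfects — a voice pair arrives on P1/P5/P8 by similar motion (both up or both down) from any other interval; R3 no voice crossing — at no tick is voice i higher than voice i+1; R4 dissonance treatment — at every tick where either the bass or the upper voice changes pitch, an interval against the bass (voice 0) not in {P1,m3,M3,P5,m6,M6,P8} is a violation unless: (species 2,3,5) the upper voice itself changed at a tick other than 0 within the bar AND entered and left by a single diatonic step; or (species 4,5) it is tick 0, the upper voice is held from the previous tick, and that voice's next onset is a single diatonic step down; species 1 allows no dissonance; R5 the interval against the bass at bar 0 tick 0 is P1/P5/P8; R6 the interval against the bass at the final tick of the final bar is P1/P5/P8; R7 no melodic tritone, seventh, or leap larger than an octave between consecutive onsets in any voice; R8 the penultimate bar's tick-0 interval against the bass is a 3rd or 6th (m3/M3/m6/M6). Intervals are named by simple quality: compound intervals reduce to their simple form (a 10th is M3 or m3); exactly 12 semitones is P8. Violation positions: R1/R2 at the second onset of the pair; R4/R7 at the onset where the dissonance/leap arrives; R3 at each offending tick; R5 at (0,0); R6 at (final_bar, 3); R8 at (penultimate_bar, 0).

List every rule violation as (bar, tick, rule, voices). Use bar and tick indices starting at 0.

bar 0: v0=C3 v1=C4 downbeat P8
bar 1: v0=E3 v1=E4 downbeat P8
bar 2: v0=D3 v1=F3 downbeat m3
bar 3: v0=F3 v1=F4 downbeat P8
bar 4: v0=G3 v1=B3 downbeat M3
bar 5: v0=E3 v1=C4 downbeat m6
bar 6: v0=F3 v1=A3 downbeat M3
bar 7: v0=B2 v1=G3 downbeat m6
bar 8: v0=C3 v1=C4 downbeat P8
  -> R1 @ bar 1 tick 0 v(0, 1): C3/C4 P8 -> E3/E4 P8 similar
  -> R2 @ bar 3 tick 0 v(0, 1): D3/F3 m3 -> F3/F4 P8 similar
  -> R7 @ bar 4 tick 0 v(1,): F4->B3 leap 6st
  -> R7 @ bar 7 tick 0 v(0,): F3->B2 leap 6st
  -> R2 @ bar 8 tick 0 v(0, 1): B2/D3 m3 -> C3/C4 P8 similar
  -> R7 @ bar 8 tick 0 v(1,): D3->C4 leap 10st

(1, 0, R1, (0, 1))
(3, 0, R2, (0, 1))
(4, 0, R7, (1,))
(7, 0, R7, (0,))
(8, 0, R2, (0, 1))
(8, 0, R7, (1,))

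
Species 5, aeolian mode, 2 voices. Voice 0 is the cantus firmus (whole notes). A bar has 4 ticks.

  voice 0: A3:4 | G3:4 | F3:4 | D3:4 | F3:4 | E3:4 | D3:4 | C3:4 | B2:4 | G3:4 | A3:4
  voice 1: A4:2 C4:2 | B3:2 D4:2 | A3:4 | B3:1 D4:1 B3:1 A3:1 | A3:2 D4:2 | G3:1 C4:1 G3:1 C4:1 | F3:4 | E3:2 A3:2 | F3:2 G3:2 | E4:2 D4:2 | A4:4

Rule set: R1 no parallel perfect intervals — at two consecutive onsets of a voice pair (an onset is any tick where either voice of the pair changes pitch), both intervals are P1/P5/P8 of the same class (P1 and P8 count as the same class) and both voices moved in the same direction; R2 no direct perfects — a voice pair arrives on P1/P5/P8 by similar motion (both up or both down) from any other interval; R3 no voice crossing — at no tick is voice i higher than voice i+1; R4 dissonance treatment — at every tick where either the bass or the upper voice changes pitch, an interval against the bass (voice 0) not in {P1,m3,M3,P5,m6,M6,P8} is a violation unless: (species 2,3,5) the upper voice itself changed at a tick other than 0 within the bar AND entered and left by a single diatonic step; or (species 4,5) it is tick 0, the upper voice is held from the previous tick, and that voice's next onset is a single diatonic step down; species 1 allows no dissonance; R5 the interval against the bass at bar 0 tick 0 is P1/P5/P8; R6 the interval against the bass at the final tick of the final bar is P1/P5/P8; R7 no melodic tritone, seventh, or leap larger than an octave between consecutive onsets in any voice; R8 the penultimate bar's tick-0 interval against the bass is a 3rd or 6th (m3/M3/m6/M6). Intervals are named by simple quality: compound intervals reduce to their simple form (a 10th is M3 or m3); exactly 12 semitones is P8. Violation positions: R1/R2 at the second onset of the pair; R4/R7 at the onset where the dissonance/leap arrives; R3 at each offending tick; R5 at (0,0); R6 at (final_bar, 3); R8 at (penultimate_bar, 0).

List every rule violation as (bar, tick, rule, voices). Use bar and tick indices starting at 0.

(8, 0, R4, (0, 1))
(10, 0, R2, (0, 1))

bar 0: v0=A3 v1=A4 downbeat P8
bar 1: v0=G3 v1=B3 downbeat M3
bar 2: v0=F3 v1=A3 downbeat M3
bar 3: v0=D3 v1=B3 downbeat M6
bar 4: v0=F3 v1=A3 downbeat M3
bar 5: v0=E3 v1=G3 downbeat m3
bar 6: v0=D3 v1=F3 downbeat m3
bar 7: v0=C3 v1=E3 downbeat M3
bar 8: v0=B2 v1=F3 downbeat TT
bar 9: v0=G3 v1=E4 downbeat M6
bar 10: v0=A3 v1=A4 downbeat P8
  -> R4 @ bar 8 tick 0 v(0, 1): B2/F3 TT untreated
  -> R2 @ bar 10 tick 0 v(0, 1): G3/D4 P5 -> A3/A4 P8 similar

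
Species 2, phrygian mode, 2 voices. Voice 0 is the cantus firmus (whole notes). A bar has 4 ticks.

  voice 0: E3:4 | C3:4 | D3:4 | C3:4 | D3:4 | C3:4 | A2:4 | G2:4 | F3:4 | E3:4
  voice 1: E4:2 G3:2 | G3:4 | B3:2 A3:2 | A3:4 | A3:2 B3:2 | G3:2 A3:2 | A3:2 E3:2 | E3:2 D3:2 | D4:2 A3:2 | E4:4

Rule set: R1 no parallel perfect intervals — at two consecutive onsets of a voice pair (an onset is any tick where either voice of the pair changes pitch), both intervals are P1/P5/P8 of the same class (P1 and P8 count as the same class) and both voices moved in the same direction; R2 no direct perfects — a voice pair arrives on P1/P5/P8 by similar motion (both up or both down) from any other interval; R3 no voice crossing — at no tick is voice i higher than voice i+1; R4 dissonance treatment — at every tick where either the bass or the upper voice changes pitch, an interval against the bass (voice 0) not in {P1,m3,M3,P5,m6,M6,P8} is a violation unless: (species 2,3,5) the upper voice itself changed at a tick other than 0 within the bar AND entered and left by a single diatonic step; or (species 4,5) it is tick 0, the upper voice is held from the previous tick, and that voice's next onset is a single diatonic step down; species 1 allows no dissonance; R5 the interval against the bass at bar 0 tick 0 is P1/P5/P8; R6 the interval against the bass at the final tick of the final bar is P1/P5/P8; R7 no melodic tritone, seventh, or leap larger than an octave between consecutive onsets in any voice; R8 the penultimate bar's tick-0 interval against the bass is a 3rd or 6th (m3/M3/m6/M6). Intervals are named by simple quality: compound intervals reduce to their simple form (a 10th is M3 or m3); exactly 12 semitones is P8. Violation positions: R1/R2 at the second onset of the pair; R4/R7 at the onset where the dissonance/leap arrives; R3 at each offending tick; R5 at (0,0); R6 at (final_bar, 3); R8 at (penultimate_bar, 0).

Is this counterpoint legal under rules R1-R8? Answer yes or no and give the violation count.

No (2 violations)

bar 0: v0=E3 v1=E4 (P8)
bar 1: v0=C3 v1=G3 (P5)
bar 2: v0=D3 v1=B3 (M6)
bar 3: v0=C3 v1=A3 (M6)
bar 4: v0=D3 v1=A3 (P5)
bar 5: v0=C3 v1=G3 (P5)
bar 6: v0=A2 v1=A3 (P8)
bar 7: v0=G2 v1=E3 (M6)
bar 8: v0=F3 v1=D4 (M6)
bar 9: v0=E3 v1=E4 (P8)
  R2 @ bar5.0: D3/B3 M6 -> C3/G3 P5 similar
  R7 @ bar8.0: G2->F3 leap 10st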